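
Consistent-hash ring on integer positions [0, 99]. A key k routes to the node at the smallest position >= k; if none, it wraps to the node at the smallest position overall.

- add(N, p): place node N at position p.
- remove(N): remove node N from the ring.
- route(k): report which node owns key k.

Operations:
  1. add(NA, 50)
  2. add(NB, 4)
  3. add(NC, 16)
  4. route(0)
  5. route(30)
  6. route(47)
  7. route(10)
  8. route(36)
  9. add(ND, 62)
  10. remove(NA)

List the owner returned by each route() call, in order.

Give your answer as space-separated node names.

Op 1: add NA@50 -> ring=[50:NA]
Op 2: add NB@4 -> ring=[4:NB,50:NA]
Op 3: add NC@16 -> ring=[4:NB,16:NC,50:NA]
Op 4: route key 0: smallest pos >= 0 is 4 -> NB
Op 5: route key 30: smallest pos >= 30 is 50 -> NA
Op 6: route key 47: smallest pos >= 47 is 50 -> NA
Op 7: route key 10: smallest pos >= 10 is 16 -> NC
Op 8: route key 36: smallest pos >= 36 is 50 -> NA
Op 9: add ND@62 -> ring=[4:NB,16:NC,50:NA,62:ND]
Op 10: remove NA -> ring=[4:NB,16:NC,62:ND]

Answer: NB NA NA NC NA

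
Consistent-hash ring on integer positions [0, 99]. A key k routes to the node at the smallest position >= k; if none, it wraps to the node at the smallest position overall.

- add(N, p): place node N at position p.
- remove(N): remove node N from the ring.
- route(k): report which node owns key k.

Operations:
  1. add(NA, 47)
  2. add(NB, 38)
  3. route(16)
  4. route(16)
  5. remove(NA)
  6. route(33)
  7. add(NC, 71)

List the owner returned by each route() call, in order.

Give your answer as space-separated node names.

Op 1: add NA@47 -> ring=[47:NA]
Op 2: add NB@38 -> ring=[38:NB,47:NA]
Op 3: route key 16: smallest pos >= 16 is 38 -> NB
Op 4: route key 16: smallest pos >= 16 is 38 -> NB
Op 5: remove NA -> ring=[38:NB]
Op 6: route key 33: smallest pos >= 33 is 38 -> NB
Op 7: add NC@71 -> ring=[38:NB,71:NC]

Answer: NB NB NB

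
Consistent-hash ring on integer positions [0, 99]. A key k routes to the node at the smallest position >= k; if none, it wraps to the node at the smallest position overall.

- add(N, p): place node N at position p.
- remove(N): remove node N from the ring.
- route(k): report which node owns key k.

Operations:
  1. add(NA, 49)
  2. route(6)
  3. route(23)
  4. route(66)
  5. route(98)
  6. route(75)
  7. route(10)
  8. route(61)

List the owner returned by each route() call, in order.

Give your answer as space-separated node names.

Answer: NA NA NA NA NA NA NA

Derivation:
Op 1: add NA@49 -> ring=[49:NA]
Op 2: route key 6: smallest pos >= 6 is 49 -> NA
Op 3: route key 23: smallest pos >= 23 is 49 -> NA
Op 4: route key 66: none >= 66, wrap to smallest pos 49 -> NA
Op 5: route key 98: none >= 98, wrap to smallest pos 49 -> NA
Op 6: route key 75: none >= 75, wrap to smallest pos 49 -> NA
Op 7: route key 10: smallest pos >= 10 is 49 -> NA
Op 8: route key 61: none >= 61, wrap to smallest pos 49 -> NA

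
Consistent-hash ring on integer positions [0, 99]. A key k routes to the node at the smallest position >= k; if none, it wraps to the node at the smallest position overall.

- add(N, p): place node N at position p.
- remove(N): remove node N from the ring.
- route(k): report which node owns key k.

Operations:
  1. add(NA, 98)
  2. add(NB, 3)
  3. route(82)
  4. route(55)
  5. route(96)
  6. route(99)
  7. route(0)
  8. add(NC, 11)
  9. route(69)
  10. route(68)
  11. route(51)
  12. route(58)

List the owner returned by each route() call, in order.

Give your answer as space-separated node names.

Op 1: add NA@98 -> ring=[98:NA]
Op 2: add NB@3 -> ring=[3:NB,98:NA]
Op 3: route key 82: smallest pos >= 82 is 98 -> NA
Op 4: route key 55: smallest pos >= 55 is 98 -> NA
Op 5: route key 96: smallest pos >= 96 is 98 -> NA
Op 6: route key 99: none >= 99, wrap to smallest pos 3 -> NB
Op 7: route key 0: smallest pos >= 0 is 3 -> NB
Op 8: add NC@11 -> ring=[3:NB,11:NC,98:NA]
Op 9: route key 69: smallest pos >= 69 is 98 -> NA
Op 10: route key 68: smallest pos >= 68 is 98 -> NA
Op 11: route key 51: smallest pos >= 51 is 98 -> NA
Op 12: route key 58: smallest pos >= 58 is 98 -> NA

Answer: NA NA NA NB NB NA NA NA NA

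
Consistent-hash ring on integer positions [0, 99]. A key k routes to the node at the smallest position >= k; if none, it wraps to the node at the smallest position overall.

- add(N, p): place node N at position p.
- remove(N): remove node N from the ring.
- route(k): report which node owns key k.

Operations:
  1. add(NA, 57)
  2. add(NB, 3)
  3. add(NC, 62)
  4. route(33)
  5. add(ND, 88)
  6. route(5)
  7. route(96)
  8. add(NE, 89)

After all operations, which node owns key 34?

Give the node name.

Answer: NA

Derivation:
Op 1: add NA@57 -> ring=[57:NA]
Op 2: add NB@3 -> ring=[3:NB,57:NA]
Op 3: add NC@62 -> ring=[3:NB,57:NA,62:NC]
Op 4: route key 33: smallest pos >= 33 is 57 -> NA
Op 5: add ND@88 -> ring=[3:NB,57:NA,62:NC,88:ND]
Op 6: route key 5: smallest pos >= 5 is 57 -> NA
Op 7: route key 96: none >= 96, wrap to smallest pos 3 -> NB
Op 8: add NE@89 -> ring=[3:NB,57:NA,62:NC,88:ND,89:NE]
Final route key 34: smallest pos >= 34 is 57 -> NA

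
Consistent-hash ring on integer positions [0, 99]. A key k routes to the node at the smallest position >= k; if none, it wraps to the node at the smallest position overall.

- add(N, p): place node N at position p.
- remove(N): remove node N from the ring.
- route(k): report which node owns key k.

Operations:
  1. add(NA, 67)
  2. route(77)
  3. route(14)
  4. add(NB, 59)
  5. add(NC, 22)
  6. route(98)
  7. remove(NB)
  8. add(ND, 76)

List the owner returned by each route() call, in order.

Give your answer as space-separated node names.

Answer: NA NA NC

Derivation:
Op 1: add NA@67 -> ring=[67:NA]
Op 2: route key 77: none >= 77, wrap to smallest pos 67 -> NA
Op 3: route key 14: smallest pos >= 14 is 67 -> NA
Op 4: add NB@59 -> ring=[59:NB,67:NA]
Op 5: add NC@22 -> ring=[22:NC,59:NB,67:NA]
Op 6: route key 98: none >= 98, wrap to smallest pos 22 -> NC
Op 7: remove NB -> ring=[22:NC,67:NA]
Op 8: add ND@76 -> ring=[22:NC,67:NA,76:ND]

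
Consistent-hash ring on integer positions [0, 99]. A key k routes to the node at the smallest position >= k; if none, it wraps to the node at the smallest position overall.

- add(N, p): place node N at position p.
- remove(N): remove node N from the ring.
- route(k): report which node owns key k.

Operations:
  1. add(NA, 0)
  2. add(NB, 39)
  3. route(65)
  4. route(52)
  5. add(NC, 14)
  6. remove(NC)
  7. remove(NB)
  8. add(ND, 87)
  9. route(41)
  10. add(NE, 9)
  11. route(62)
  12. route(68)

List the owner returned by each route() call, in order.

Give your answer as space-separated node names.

Answer: NA NA ND ND ND

Derivation:
Op 1: add NA@0 -> ring=[0:NA]
Op 2: add NB@39 -> ring=[0:NA,39:NB]
Op 3: route key 65: none >= 65, wrap to smallest pos 0 -> NA
Op 4: route key 52: none >= 52, wrap to smallest pos 0 -> NA
Op 5: add NC@14 -> ring=[0:NA,14:NC,39:NB]
Op 6: remove NC -> ring=[0:NA,39:NB]
Op 7: remove NB -> ring=[0:NA]
Op 8: add ND@87 -> ring=[0:NA,87:ND]
Op 9: route key 41: smallest pos >= 41 is 87 -> ND
Op 10: add NE@9 -> ring=[0:NA,9:NE,87:ND]
Op 11: route key 62: smallest pos >= 62 is 87 -> ND
Op 12: route key 68: smallest pos >= 68 is 87 -> ND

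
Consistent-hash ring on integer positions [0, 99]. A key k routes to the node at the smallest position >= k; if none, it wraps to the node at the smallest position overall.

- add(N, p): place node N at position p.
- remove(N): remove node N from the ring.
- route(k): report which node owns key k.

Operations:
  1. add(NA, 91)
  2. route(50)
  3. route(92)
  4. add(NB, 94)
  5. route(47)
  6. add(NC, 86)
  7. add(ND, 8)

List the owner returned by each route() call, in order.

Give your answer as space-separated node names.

Answer: NA NA NA

Derivation:
Op 1: add NA@91 -> ring=[91:NA]
Op 2: route key 50: smallest pos >= 50 is 91 -> NA
Op 3: route key 92: none >= 92, wrap to smallest pos 91 -> NA
Op 4: add NB@94 -> ring=[91:NA,94:NB]
Op 5: route key 47: smallest pos >= 47 is 91 -> NA
Op 6: add NC@86 -> ring=[86:NC,91:NA,94:NB]
Op 7: add ND@8 -> ring=[8:ND,86:NC,91:NA,94:NB]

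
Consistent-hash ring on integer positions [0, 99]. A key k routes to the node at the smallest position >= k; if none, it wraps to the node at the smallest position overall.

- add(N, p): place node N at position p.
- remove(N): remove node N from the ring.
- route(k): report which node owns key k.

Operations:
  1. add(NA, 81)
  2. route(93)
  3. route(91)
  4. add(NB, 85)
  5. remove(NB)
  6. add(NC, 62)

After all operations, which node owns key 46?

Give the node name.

Op 1: add NA@81 -> ring=[81:NA]
Op 2: route key 93: none >= 93, wrap to smallest pos 81 -> NA
Op 3: route key 91: none >= 91, wrap to smallest pos 81 -> NA
Op 4: add NB@85 -> ring=[81:NA,85:NB]
Op 5: remove NB -> ring=[81:NA]
Op 6: add NC@62 -> ring=[62:NC,81:NA]
Final route key 46: smallest pos >= 46 is 62 -> NC

Answer: NC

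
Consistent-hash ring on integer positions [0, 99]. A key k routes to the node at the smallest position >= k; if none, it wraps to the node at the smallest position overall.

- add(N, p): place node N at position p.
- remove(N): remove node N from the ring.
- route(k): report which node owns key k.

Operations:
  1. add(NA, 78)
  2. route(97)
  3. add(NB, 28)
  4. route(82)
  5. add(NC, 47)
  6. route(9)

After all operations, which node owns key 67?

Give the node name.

Op 1: add NA@78 -> ring=[78:NA]
Op 2: route key 97: none >= 97, wrap to smallest pos 78 -> NA
Op 3: add NB@28 -> ring=[28:NB,78:NA]
Op 4: route key 82: none >= 82, wrap to smallest pos 28 -> NB
Op 5: add NC@47 -> ring=[28:NB,47:NC,78:NA]
Op 6: route key 9: smallest pos >= 9 is 28 -> NB
Final route key 67: smallest pos >= 67 is 78 -> NA

Answer: NA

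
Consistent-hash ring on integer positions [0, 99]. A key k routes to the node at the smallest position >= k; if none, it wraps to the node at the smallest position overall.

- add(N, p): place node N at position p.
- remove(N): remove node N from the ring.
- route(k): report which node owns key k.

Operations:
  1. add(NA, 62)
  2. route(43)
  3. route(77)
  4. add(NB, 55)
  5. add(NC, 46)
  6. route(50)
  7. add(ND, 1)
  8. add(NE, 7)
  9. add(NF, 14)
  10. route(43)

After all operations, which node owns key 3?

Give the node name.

Answer: NE

Derivation:
Op 1: add NA@62 -> ring=[62:NA]
Op 2: route key 43: smallest pos >= 43 is 62 -> NA
Op 3: route key 77: none >= 77, wrap to smallest pos 62 -> NA
Op 4: add NB@55 -> ring=[55:NB,62:NA]
Op 5: add NC@46 -> ring=[46:NC,55:NB,62:NA]
Op 6: route key 50: smallest pos >= 50 is 55 -> NB
Op 7: add ND@1 -> ring=[1:ND,46:NC,55:NB,62:NA]
Op 8: add NE@7 -> ring=[1:ND,7:NE,46:NC,55:NB,62:NA]
Op 9: add NF@14 -> ring=[1:ND,7:NE,14:NF,46:NC,55:NB,62:NA]
Op 10: route key 43: smallest pos >= 43 is 46 -> NC
Final route key 3: smallest pos >= 3 is 7 -> NE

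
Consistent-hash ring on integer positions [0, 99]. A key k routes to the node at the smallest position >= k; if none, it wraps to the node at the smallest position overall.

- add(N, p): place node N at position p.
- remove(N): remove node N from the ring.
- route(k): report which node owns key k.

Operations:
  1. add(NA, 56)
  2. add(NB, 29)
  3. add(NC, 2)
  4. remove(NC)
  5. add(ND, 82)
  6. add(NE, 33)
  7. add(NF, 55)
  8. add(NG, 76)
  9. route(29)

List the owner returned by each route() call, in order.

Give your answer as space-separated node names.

Answer: NB

Derivation:
Op 1: add NA@56 -> ring=[56:NA]
Op 2: add NB@29 -> ring=[29:NB,56:NA]
Op 3: add NC@2 -> ring=[2:NC,29:NB,56:NA]
Op 4: remove NC -> ring=[29:NB,56:NA]
Op 5: add ND@82 -> ring=[29:NB,56:NA,82:ND]
Op 6: add NE@33 -> ring=[29:NB,33:NE,56:NA,82:ND]
Op 7: add NF@55 -> ring=[29:NB,33:NE,55:NF,56:NA,82:ND]
Op 8: add NG@76 -> ring=[29:NB,33:NE,55:NF,56:NA,76:NG,82:ND]
Op 9: route key 29: smallest pos >= 29 is 29 -> NB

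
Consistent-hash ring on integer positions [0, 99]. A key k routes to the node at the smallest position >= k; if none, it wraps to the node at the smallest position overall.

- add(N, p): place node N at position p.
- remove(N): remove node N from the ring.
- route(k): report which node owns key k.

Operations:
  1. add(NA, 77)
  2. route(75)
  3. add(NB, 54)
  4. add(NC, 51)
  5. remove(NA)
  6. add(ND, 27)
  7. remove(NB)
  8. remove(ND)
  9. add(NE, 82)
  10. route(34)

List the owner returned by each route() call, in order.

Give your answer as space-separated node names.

Op 1: add NA@77 -> ring=[77:NA]
Op 2: route key 75: smallest pos >= 75 is 77 -> NA
Op 3: add NB@54 -> ring=[54:NB,77:NA]
Op 4: add NC@51 -> ring=[51:NC,54:NB,77:NA]
Op 5: remove NA -> ring=[51:NC,54:NB]
Op 6: add ND@27 -> ring=[27:ND,51:NC,54:NB]
Op 7: remove NB -> ring=[27:ND,51:NC]
Op 8: remove ND -> ring=[51:NC]
Op 9: add NE@82 -> ring=[51:NC,82:NE]
Op 10: route key 34: smallest pos >= 34 is 51 -> NC

Answer: NA NC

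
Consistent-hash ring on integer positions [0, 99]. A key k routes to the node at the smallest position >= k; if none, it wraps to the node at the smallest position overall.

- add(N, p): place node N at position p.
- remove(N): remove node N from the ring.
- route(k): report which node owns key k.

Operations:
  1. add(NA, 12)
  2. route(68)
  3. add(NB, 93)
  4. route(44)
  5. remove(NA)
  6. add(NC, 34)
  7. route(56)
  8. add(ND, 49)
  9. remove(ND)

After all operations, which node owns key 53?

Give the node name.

Op 1: add NA@12 -> ring=[12:NA]
Op 2: route key 68: none >= 68, wrap to smallest pos 12 -> NA
Op 3: add NB@93 -> ring=[12:NA,93:NB]
Op 4: route key 44: smallest pos >= 44 is 93 -> NB
Op 5: remove NA -> ring=[93:NB]
Op 6: add NC@34 -> ring=[34:NC,93:NB]
Op 7: route key 56: smallest pos >= 56 is 93 -> NB
Op 8: add ND@49 -> ring=[34:NC,49:ND,93:NB]
Op 9: remove ND -> ring=[34:NC,93:NB]
Final route key 53: smallest pos >= 53 is 93 -> NB

Answer: NB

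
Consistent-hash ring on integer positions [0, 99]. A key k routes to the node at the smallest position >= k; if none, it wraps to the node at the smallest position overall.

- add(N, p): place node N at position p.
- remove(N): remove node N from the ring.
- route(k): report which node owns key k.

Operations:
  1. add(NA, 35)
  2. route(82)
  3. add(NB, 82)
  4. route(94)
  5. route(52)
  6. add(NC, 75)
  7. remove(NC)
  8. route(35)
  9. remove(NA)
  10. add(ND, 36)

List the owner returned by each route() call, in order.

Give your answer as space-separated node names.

Answer: NA NA NB NA

Derivation:
Op 1: add NA@35 -> ring=[35:NA]
Op 2: route key 82: none >= 82, wrap to smallest pos 35 -> NA
Op 3: add NB@82 -> ring=[35:NA,82:NB]
Op 4: route key 94: none >= 94, wrap to smallest pos 35 -> NA
Op 5: route key 52: smallest pos >= 52 is 82 -> NB
Op 6: add NC@75 -> ring=[35:NA,75:NC,82:NB]
Op 7: remove NC -> ring=[35:NA,82:NB]
Op 8: route key 35: smallest pos >= 35 is 35 -> NA
Op 9: remove NA -> ring=[82:NB]
Op 10: add ND@36 -> ring=[36:ND,82:NB]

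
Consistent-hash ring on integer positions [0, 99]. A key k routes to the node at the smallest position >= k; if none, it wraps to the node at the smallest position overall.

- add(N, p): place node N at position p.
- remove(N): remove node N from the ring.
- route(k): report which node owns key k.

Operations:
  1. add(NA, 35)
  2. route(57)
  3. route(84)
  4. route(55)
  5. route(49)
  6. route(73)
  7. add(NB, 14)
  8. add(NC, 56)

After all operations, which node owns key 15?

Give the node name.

Answer: NA

Derivation:
Op 1: add NA@35 -> ring=[35:NA]
Op 2: route key 57: none >= 57, wrap to smallest pos 35 -> NA
Op 3: route key 84: none >= 84, wrap to smallest pos 35 -> NA
Op 4: route key 55: none >= 55, wrap to smallest pos 35 -> NA
Op 5: route key 49: none >= 49, wrap to smallest pos 35 -> NA
Op 6: route key 73: none >= 73, wrap to smallest pos 35 -> NA
Op 7: add NB@14 -> ring=[14:NB,35:NA]
Op 8: add NC@56 -> ring=[14:NB,35:NA,56:NC]
Final route key 15: smallest pos >= 15 is 35 -> NA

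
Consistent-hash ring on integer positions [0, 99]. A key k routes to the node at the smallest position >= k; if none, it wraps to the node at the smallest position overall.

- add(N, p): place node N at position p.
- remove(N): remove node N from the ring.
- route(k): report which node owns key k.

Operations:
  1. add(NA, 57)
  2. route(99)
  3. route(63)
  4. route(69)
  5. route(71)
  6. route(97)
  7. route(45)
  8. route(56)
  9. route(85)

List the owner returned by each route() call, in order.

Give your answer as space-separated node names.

Op 1: add NA@57 -> ring=[57:NA]
Op 2: route key 99: none >= 99, wrap to smallest pos 57 -> NA
Op 3: route key 63: none >= 63, wrap to smallest pos 57 -> NA
Op 4: route key 69: none >= 69, wrap to smallest pos 57 -> NA
Op 5: route key 71: none >= 71, wrap to smallest pos 57 -> NA
Op 6: route key 97: none >= 97, wrap to smallest pos 57 -> NA
Op 7: route key 45: smallest pos >= 45 is 57 -> NA
Op 8: route key 56: smallest pos >= 56 is 57 -> NA
Op 9: route key 85: none >= 85, wrap to smallest pos 57 -> NA

Answer: NA NA NA NA NA NA NA NA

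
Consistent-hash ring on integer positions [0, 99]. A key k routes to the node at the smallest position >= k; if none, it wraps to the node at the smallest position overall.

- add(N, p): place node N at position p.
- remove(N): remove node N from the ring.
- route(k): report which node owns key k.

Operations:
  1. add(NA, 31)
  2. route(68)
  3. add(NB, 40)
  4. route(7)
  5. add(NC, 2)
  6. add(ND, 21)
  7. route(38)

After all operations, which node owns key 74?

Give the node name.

Answer: NC

Derivation:
Op 1: add NA@31 -> ring=[31:NA]
Op 2: route key 68: none >= 68, wrap to smallest pos 31 -> NA
Op 3: add NB@40 -> ring=[31:NA,40:NB]
Op 4: route key 7: smallest pos >= 7 is 31 -> NA
Op 5: add NC@2 -> ring=[2:NC,31:NA,40:NB]
Op 6: add ND@21 -> ring=[2:NC,21:ND,31:NA,40:NB]
Op 7: route key 38: smallest pos >= 38 is 40 -> NB
Final route key 74: none >= 74, wrap to smallest pos 2 -> NC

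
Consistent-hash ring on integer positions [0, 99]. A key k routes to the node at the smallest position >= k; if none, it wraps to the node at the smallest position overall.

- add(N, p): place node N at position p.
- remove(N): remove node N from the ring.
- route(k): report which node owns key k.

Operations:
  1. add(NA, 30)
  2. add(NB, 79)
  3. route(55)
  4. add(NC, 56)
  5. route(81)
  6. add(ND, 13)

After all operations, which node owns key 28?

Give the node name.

Answer: NA

Derivation:
Op 1: add NA@30 -> ring=[30:NA]
Op 2: add NB@79 -> ring=[30:NA,79:NB]
Op 3: route key 55: smallest pos >= 55 is 79 -> NB
Op 4: add NC@56 -> ring=[30:NA,56:NC,79:NB]
Op 5: route key 81: none >= 81, wrap to smallest pos 30 -> NA
Op 6: add ND@13 -> ring=[13:ND,30:NA,56:NC,79:NB]
Final route key 28: smallest pos >= 28 is 30 -> NA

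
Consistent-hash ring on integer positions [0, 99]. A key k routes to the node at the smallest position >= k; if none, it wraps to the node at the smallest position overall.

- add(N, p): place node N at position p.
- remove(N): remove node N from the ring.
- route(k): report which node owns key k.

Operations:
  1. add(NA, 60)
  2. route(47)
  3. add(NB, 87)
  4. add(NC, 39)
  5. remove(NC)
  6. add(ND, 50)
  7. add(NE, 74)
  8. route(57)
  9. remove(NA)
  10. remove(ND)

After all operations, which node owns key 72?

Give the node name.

Answer: NE

Derivation:
Op 1: add NA@60 -> ring=[60:NA]
Op 2: route key 47: smallest pos >= 47 is 60 -> NA
Op 3: add NB@87 -> ring=[60:NA,87:NB]
Op 4: add NC@39 -> ring=[39:NC,60:NA,87:NB]
Op 5: remove NC -> ring=[60:NA,87:NB]
Op 6: add ND@50 -> ring=[50:ND,60:NA,87:NB]
Op 7: add NE@74 -> ring=[50:ND,60:NA,74:NE,87:NB]
Op 8: route key 57: smallest pos >= 57 is 60 -> NA
Op 9: remove NA -> ring=[50:ND,74:NE,87:NB]
Op 10: remove ND -> ring=[74:NE,87:NB]
Final route key 72: smallest pos >= 72 is 74 -> NE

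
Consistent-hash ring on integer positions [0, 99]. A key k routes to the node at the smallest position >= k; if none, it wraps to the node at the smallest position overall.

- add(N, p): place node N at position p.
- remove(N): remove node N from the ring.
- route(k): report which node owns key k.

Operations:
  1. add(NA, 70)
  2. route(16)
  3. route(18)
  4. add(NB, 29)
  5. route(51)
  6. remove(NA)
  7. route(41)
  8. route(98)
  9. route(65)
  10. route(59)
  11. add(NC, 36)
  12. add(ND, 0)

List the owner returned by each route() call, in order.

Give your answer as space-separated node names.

Op 1: add NA@70 -> ring=[70:NA]
Op 2: route key 16: smallest pos >= 16 is 70 -> NA
Op 3: route key 18: smallest pos >= 18 is 70 -> NA
Op 4: add NB@29 -> ring=[29:NB,70:NA]
Op 5: route key 51: smallest pos >= 51 is 70 -> NA
Op 6: remove NA -> ring=[29:NB]
Op 7: route key 41: none >= 41, wrap to smallest pos 29 -> NB
Op 8: route key 98: none >= 98, wrap to smallest pos 29 -> NB
Op 9: route key 65: none >= 65, wrap to smallest pos 29 -> NB
Op 10: route key 59: none >= 59, wrap to smallest pos 29 -> NB
Op 11: add NC@36 -> ring=[29:NB,36:NC]
Op 12: add ND@0 -> ring=[0:ND,29:NB,36:NC]

Answer: NA NA NA NB NB NB NB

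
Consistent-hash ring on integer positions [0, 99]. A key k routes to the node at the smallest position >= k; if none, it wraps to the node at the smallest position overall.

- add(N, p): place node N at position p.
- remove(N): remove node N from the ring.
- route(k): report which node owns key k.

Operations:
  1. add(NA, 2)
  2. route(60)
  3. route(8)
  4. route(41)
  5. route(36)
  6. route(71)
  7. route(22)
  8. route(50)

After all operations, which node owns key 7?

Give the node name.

Op 1: add NA@2 -> ring=[2:NA]
Op 2: route key 60: none >= 60, wrap to smallest pos 2 -> NA
Op 3: route key 8: none >= 8, wrap to smallest pos 2 -> NA
Op 4: route key 41: none >= 41, wrap to smallest pos 2 -> NA
Op 5: route key 36: none >= 36, wrap to smallest pos 2 -> NA
Op 6: route key 71: none >= 71, wrap to smallest pos 2 -> NA
Op 7: route key 22: none >= 22, wrap to smallest pos 2 -> NA
Op 8: route key 50: none >= 50, wrap to smallest pos 2 -> NA
Final route key 7: none >= 7, wrap to smallest pos 2 -> NA

Answer: NA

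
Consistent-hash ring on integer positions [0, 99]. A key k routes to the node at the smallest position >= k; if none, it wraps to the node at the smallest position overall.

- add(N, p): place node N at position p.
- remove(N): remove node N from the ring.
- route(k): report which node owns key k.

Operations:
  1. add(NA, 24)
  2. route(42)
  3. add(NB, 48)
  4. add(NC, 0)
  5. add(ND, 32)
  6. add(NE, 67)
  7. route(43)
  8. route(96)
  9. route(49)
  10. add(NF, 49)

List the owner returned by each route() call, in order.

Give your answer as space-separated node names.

Op 1: add NA@24 -> ring=[24:NA]
Op 2: route key 42: none >= 42, wrap to smallest pos 24 -> NA
Op 3: add NB@48 -> ring=[24:NA,48:NB]
Op 4: add NC@0 -> ring=[0:NC,24:NA,48:NB]
Op 5: add ND@32 -> ring=[0:NC,24:NA,32:ND,48:NB]
Op 6: add NE@67 -> ring=[0:NC,24:NA,32:ND,48:NB,67:NE]
Op 7: route key 43: smallest pos >= 43 is 48 -> NB
Op 8: route key 96: none >= 96, wrap to smallest pos 0 -> NC
Op 9: route key 49: smallest pos >= 49 is 67 -> NE
Op 10: add NF@49 -> ring=[0:NC,24:NA,32:ND,48:NB,49:NF,67:NE]

Answer: NA NB NC NE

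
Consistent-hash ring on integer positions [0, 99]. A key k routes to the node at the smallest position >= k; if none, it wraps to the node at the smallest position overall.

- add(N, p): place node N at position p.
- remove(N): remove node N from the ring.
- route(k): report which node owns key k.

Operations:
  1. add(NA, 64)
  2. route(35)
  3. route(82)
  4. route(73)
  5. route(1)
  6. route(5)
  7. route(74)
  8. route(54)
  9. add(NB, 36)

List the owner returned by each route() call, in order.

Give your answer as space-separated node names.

Answer: NA NA NA NA NA NA NA

Derivation:
Op 1: add NA@64 -> ring=[64:NA]
Op 2: route key 35: smallest pos >= 35 is 64 -> NA
Op 3: route key 82: none >= 82, wrap to smallest pos 64 -> NA
Op 4: route key 73: none >= 73, wrap to smallest pos 64 -> NA
Op 5: route key 1: smallest pos >= 1 is 64 -> NA
Op 6: route key 5: smallest pos >= 5 is 64 -> NA
Op 7: route key 74: none >= 74, wrap to smallest pos 64 -> NA
Op 8: route key 54: smallest pos >= 54 is 64 -> NA
Op 9: add NB@36 -> ring=[36:NB,64:NA]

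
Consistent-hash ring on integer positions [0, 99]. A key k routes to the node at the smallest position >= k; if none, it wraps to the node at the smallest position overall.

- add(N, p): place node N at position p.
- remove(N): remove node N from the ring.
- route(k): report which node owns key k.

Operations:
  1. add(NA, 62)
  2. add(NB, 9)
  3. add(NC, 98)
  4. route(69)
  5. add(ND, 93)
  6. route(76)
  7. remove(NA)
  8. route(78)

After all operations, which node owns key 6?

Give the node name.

Answer: NB

Derivation:
Op 1: add NA@62 -> ring=[62:NA]
Op 2: add NB@9 -> ring=[9:NB,62:NA]
Op 3: add NC@98 -> ring=[9:NB,62:NA,98:NC]
Op 4: route key 69: smallest pos >= 69 is 98 -> NC
Op 5: add ND@93 -> ring=[9:NB,62:NA,93:ND,98:NC]
Op 6: route key 76: smallest pos >= 76 is 93 -> ND
Op 7: remove NA -> ring=[9:NB,93:ND,98:NC]
Op 8: route key 78: smallest pos >= 78 is 93 -> ND
Final route key 6: smallest pos >= 6 is 9 -> NB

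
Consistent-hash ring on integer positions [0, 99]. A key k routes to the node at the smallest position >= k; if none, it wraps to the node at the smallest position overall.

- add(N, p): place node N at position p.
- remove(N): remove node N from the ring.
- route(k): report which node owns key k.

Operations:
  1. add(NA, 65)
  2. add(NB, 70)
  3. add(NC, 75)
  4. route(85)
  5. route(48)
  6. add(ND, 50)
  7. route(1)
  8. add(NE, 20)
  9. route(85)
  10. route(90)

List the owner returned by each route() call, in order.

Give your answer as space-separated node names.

Op 1: add NA@65 -> ring=[65:NA]
Op 2: add NB@70 -> ring=[65:NA,70:NB]
Op 3: add NC@75 -> ring=[65:NA,70:NB,75:NC]
Op 4: route key 85: none >= 85, wrap to smallest pos 65 -> NA
Op 5: route key 48: smallest pos >= 48 is 65 -> NA
Op 6: add ND@50 -> ring=[50:ND,65:NA,70:NB,75:NC]
Op 7: route key 1: smallest pos >= 1 is 50 -> ND
Op 8: add NE@20 -> ring=[20:NE,50:ND,65:NA,70:NB,75:NC]
Op 9: route key 85: none >= 85, wrap to smallest pos 20 -> NE
Op 10: route key 90: none >= 90, wrap to smallest pos 20 -> NE

Answer: NA NA ND NE NE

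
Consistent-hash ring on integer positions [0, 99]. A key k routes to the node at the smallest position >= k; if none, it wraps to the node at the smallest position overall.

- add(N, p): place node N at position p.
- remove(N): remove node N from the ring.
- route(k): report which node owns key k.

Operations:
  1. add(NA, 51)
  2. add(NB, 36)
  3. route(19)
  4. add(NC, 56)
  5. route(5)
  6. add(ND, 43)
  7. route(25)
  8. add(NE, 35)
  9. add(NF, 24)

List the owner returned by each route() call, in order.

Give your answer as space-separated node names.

Op 1: add NA@51 -> ring=[51:NA]
Op 2: add NB@36 -> ring=[36:NB,51:NA]
Op 3: route key 19: smallest pos >= 19 is 36 -> NB
Op 4: add NC@56 -> ring=[36:NB,51:NA,56:NC]
Op 5: route key 5: smallest pos >= 5 is 36 -> NB
Op 6: add ND@43 -> ring=[36:NB,43:ND,51:NA,56:NC]
Op 7: route key 25: smallest pos >= 25 is 36 -> NB
Op 8: add NE@35 -> ring=[35:NE,36:NB,43:ND,51:NA,56:NC]
Op 9: add NF@24 -> ring=[24:NF,35:NE,36:NB,43:ND,51:NA,56:NC]

Answer: NB NB NB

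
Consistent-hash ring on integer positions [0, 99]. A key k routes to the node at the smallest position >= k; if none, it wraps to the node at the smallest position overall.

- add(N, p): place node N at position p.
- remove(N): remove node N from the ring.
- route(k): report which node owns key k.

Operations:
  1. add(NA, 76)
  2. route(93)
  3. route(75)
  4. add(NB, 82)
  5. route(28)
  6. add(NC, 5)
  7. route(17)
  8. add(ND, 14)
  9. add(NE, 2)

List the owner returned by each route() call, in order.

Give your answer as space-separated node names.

Op 1: add NA@76 -> ring=[76:NA]
Op 2: route key 93: none >= 93, wrap to smallest pos 76 -> NA
Op 3: route key 75: smallest pos >= 75 is 76 -> NA
Op 4: add NB@82 -> ring=[76:NA,82:NB]
Op 5: route key 28: smallest pos >= 28 is 76 -> NA
Op 6: add NC@5 -> ring=[5:NC,76:NA,82:NB]
Op 7: route key 17: smallest pos >= 17 is 76 -> NA
Op 8: add ND@14 -> ring=[5:NC,14:ND,76:NA,82:NB]
Op 9: add NE@2 -> ring=[2:NE,5:NC,14:ND,76:NA,82:NB]

Answer: NA NA NA NA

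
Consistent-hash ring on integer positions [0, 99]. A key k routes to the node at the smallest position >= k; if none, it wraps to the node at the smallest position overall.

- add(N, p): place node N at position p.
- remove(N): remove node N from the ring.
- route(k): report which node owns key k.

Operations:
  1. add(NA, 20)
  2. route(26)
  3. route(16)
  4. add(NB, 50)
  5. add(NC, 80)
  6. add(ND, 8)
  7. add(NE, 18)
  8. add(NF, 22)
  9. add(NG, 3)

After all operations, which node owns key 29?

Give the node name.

Op 1: add NA@20 -> ring=[20:NA]
Op 2: route key 26: none >= 26, wrap to smallest pos 20 -> NA
Op 3: route key 16: smallest pos >= 16 is 20 -> NA
Op 4: add NB@50 -> ring=[20:NA,50:NB]
Op 5: add NC@80 -> ring=[20:NA,50:NB,80:NC]
Op 6: add ND@8 -> ring=[8:ND,20:NA,50:NB,80:NC]
Op 7: add NE@18 -> ring=[8:ND,18:NE,20:NA,50:NB,80:NC]
Op 8: add NF@22 -> ring=[8:ND,18:NE,20:NA,22:NF,50:NB,80:NC]
Op 9: add NG@3 -> ring=[3:NG,8:ND,18:NE,20:NA,22:NF,50:NB,80:NC]
Final route key 29: smallest pos >= 29 is 50 -> NB

Answer: NB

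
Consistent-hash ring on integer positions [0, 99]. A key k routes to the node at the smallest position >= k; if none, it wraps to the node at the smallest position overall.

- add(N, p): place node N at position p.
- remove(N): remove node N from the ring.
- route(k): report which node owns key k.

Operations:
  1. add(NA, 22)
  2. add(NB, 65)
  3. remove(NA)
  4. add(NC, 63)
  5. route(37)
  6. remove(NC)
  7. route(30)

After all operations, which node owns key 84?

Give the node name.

Op 1: add NA@22 -> ring=[22:NA]
Op 2: add NB@65 -> ring=[22:NA,65:NB]
Op 3: remove NA -> ring=[65:NB]
Op 4: add NC@63 -> ring=[63:NC,65:NB]
Op 5: route key 37: smallest pos >= 37 is 63 -> NC
Op 6: remove NC -> ring=[65:NB]
Op 7: route key 30: smallest pos >= 30 is 65 -> NB
Final route key 84: none >= 84, wrap to smallest pos 65 -> NB

Answer: NB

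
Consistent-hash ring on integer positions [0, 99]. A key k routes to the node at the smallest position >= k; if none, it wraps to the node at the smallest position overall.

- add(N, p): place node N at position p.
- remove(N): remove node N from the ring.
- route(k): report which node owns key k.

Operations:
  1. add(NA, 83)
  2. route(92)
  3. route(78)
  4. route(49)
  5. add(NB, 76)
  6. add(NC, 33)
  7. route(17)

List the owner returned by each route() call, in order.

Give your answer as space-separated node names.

Op 1: add NA@83 -> ring=[83:NA]
Op 2: route key 92: none >= 92, wrap to smallest pos 83 -> NA
Op 3: route key 78: smallest pos >= 78 is 83 -> NA
Op 4: route key 49: smallest pos >= 49 is 83 -> NA
Op 5: add NB@76 -> ring=[76:NB,83:NA]
Op 6: add NC@33 -> ring=[33:NC,76:NB,83:NA]
Op 7: route key 17: smallest pos >= 17 is 33 -> NC

Answer: NA NA NA NC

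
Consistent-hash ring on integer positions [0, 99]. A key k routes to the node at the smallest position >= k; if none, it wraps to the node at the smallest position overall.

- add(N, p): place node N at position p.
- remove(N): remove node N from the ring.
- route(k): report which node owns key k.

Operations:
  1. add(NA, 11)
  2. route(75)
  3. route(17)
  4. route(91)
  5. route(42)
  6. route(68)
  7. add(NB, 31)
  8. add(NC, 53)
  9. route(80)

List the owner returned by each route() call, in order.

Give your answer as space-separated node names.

Op 1: add NA@11 -> ring=[11:NA]
Op 2: route key 75: none >= 75, wrap to smallest pos 11 -> NA
Op 3: route key 17: none >= 17, wrap to smallest pos 11 -> NA
Op 4: route key 91: none >= 91, wrap to smallest pos 11 -> NA
Op 5: route key 42: none >= 42, wrap to smallest pos 11 -> NA
Op 6: route key 68: none >= 68, wrap to smallest pos 11 -> NA
Op 7: add NB@31 -> ring=[11:NA,31:NB]
Op 8: add NC@53 -> ring=[11:NA,31:NB,53:NC]
Op 9: route key 80: none >= 80, wrap to smallest pos 11 -> NA

Answer: NA NA NA NA NA NA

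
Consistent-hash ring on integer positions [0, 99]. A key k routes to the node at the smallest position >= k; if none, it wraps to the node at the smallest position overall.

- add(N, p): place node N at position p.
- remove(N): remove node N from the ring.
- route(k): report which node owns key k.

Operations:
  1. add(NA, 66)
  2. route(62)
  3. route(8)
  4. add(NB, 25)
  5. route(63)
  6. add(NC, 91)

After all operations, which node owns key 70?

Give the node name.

Answer: NC

Derivation:
Op 1: add NA@66 -> ring=[66:NA]
Op 2: route key 62: smallest pos >= 62 is 66 -> NA
Op 3: route key 8: smallest pos >= 8 is 66 -> NA
Op 4: add NB@25 -> ring=[25:NB,66:NA]
Op 5: route key 63: smallest pos >= 63 is 66 -> NA
Op 6: add NC@91 -> ring=[25:NB,66:NA,91:NC]
Final route key 70: smallest pos >= 70 is 91 -> NC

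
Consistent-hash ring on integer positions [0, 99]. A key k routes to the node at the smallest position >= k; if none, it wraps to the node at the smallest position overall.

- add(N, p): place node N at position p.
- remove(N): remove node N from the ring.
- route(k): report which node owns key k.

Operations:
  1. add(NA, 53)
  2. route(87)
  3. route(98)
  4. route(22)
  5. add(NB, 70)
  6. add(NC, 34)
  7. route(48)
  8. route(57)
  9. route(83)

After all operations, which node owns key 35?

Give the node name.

Op 1: add NA@53 -> ring=[53:NA]
Op 2: route key 87: none >= 87, wrap to smallest pos 53 -> NA
Op 3: route key 98: none >= 98, wrap to smallest pos 53 -> NA
Op 4: route key 22: smallest pos >= 22 is 53 -> NA
Op 5: add NB@70 -> ring=[53:NA,70:NB]
Op 6: add NC@34 -> ring=[34:NC,53:NA,70:NB]
Op 7: route key 48: smallest pos >= 48 is 53 -> NA
Op 8: route key 57: smallest pos >= 57 is 70 -> NB
Op 9: route key 83: none >= 83, wrap to smallest pos 34 -> NC
Final route key 35: smallest pos >= 35 is 53 -> NA

Answer: NA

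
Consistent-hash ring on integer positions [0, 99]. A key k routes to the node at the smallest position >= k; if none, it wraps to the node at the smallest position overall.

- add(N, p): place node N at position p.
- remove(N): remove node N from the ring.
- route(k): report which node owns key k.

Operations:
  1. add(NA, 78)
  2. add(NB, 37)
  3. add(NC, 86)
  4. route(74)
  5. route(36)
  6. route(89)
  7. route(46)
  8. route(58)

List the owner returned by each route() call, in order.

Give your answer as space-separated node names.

Answer: NA NB NB NA NA

Derivation:
Op 1: add NA@78 -> ring=[78:NA]
Op 2: add NB@37 -> ring=[37:NB,78:NA]
Op 3: add NC@86 -> ring=[37:NB,78:NA,86:NC]
Op 4: route key 74: smallest pos >= 74 is 78 -> NA
Op 5: route key 36: smallest pos >= 36 is 37 -> NB
Op 6: route key 89: none >= 89, wrap to smallest pos 37 -> NB
Op 7: route key 46: smallest pos >= 46 is 78 -> NA
Op 8: route key 58: smallest pos >= 58 is 78 -> NA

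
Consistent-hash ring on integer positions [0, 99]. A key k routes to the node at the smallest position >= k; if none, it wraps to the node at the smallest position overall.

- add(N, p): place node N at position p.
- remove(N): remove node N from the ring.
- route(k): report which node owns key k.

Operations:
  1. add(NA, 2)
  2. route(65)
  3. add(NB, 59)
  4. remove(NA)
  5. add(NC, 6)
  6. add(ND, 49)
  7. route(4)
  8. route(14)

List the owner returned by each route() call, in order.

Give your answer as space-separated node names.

Op 1: add NA@2 -> ring=[2:NA]
Op 2: route key 65: none >= 65, wrap to smallest pos 2 -> NA
Op 3: add NB@59 -> ring=[2:NA,59:NB]
Op 4: remove NA -> ring=[59:NB]
Op 5: add NC@6 -> ring=[6:NC,59:NB]
Op 6: add ND@49 -> ring=[6:NC,49:ND,59:NB]
Op 7: route key 4: smallest pos >= 4 is 6 -> NC
Op 8: route key 14: smallest pos >= 14 is 49 -> ND

Answer: NA NC ND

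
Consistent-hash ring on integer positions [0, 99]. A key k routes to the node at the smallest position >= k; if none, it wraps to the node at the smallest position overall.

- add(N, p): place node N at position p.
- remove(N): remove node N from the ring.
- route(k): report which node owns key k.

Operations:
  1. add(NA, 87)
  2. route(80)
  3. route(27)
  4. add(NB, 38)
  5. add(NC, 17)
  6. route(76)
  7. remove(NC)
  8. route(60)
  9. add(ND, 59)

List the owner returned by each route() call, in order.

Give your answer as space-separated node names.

Op 1: add NA@87 -> ring=[87:NA]
Op 2: route key 80: smallest pos >= 80 is 87 -> NA
Op 3: route key 27: smallest pos >= 27 is 87 -> NA
Op 4: add NB@38 -> ring=[38:NB,87:NA]
Op 5: add NC@17 -> ring=[17:NC,38:NB,87:NA]
Op 6: route key 76: smallest pos >= 76 is 87 -> NA
Op 7: remove NC -> ring=[38:NB,87:NA]
Op 8: route key 60: smallest pos >= 60 is 87 -> NA
Op 9: add ND@59 -> ring=[38:NB,59:ND,87:NA]

Answer: NA NA NA NA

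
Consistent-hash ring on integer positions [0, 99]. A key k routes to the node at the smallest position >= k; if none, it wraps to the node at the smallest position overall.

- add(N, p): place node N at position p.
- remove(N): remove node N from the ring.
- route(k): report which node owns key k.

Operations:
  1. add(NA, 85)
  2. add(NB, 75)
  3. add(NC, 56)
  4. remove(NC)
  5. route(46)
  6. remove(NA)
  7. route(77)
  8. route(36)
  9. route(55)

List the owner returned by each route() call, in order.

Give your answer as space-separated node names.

Op 1: add NA@85 -> ring=[85:NA]
Op 2: add NB@75 -> ring=[75:NB,85:NA]
Op 3: add NC@56 -> ring=[56:NC,75:NB,85:NA]
Op 4: remove NC -> ring=[75:NB,85:NA]
Op 5: route key 46: smallest pos >= 46 is 75 -> NB
Op 6: remove NA -> ring=[75:NB]
Op 7: route key 77: none >= 77, wrap to smallest pos 75 -> NB
Op 8: route key 36: smallest pos >= 36 is 75 -> NB
Op 9: route key 55: smallest pos >= 55 is 75 -> NB

Answer: NB NB NB NB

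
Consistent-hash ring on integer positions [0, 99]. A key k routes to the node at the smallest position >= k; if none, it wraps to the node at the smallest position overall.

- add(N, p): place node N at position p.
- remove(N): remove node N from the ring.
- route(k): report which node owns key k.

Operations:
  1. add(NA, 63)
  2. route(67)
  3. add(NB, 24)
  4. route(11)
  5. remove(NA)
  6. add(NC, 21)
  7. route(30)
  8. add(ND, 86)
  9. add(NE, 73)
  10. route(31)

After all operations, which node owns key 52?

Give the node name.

Op 1: add NA@63 -> ring=[63:NA]
Op 2: route key 67: none >= 67, wrap to smallest pos 63 -> NA
Op 3: add NB@24 -> ring=[24:NB,63:NA]
Op 4: route key 11: smallest pos >= 11 is 24 -> NB
Op 5: remove NA -> ring=[24:NB]
Op 6: add NC@21 -> ring=[21:NC,24:NB]
Op 7: route key 30: none >= 30, wrap to smallest pos 21 -> NC
Op 8: add ND@86 -> ring=[21:NC,24:NB,86:ND]
Op 9: add NE@73 -> ring=[21:NC,24:NB,73:NE,86:ND]
Op 10: route key 31: smallest pos >= 31 is 73 -> NE
Final route key 52: smallest pos >= 52 is 73 -> NE

Answer: NE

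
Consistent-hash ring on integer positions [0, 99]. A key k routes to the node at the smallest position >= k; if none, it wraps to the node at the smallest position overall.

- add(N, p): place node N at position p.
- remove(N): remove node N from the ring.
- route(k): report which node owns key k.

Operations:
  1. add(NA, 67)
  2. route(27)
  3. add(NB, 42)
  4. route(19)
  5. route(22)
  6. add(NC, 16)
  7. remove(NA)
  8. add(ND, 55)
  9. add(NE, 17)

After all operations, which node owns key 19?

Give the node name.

Answer: NB

Derivation:
Op 1: add NA@67 -> ring=[67:NA]
Op 2: route key 27: smallest pos >= 27 is 67 -> NA
Op 3: add NB@42 -> ring=[42:NB,67:NA]
Op 4: route key 19: smallest pos >= 19 is 42 -> NB
Op 5: route key 22: smallest pos >= 22 is 42 -> NB
Op 6: add NC@16 -> ring=[16:NC,42:NB,67:NA]
Op 7: remove NA -> ring=[16:NC,42:NB]
Op 8: add ND@55 -> ring=[16:NC,42:NB,55:ND]
Op 9: add NE@17 -> ring=[16:NC,17:NE,42:NB,55:ND]
Final route key 19: smallest pos >= 19 is 42 -> NB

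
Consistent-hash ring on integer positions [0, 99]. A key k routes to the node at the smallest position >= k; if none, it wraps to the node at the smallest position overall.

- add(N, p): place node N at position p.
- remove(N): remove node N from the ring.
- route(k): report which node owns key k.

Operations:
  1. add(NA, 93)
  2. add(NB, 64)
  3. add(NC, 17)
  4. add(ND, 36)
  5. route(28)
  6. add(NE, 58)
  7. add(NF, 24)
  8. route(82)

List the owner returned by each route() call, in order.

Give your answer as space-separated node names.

Op 1: add NA@93 -> ring=[93:NA]
Op 2: add NB@64 -> ring=[64:NB,93:NA]
Op 3: add NC@17 -> ring=[17:NC,64:NB,93:NA]
Op 4: add ND@36 -> ring=[17:NC,36:ND,64:NB,93:NA]
Op 5: route key 28: smallest pos >= 28 is 36 -> ND
Op 6: add NE@58 -> ring=[17:NC,36:ND,58:NE,64:NB,93:NA]
Op 7: add NF@24 -> ring=[17:NC,24:NF,36:ND,58:NE,64:NB,93:NA]
Op 8: route key 82: smallest pos >= 82 is 93 -> NA

Answer: ND NA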